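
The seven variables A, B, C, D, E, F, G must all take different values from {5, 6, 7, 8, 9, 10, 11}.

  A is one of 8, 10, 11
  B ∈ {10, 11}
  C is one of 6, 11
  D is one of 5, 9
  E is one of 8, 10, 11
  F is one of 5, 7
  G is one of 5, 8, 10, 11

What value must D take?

9

The 7 variables together cover exactly {5, 6, 7, 8, 9, 10, 11} — 7 values for 7 variables — and 6 appears only in C's list, so C = 6.
Among the 6 still-open variables, 7 fits only F (and all 6 values in {5, 7, 8, 9, 10, 11} must be used), so F = 7.
The 5 still-open variables together cover exactly {5, 8, 9, 10, 11} — 5 values for 5 variables — and 9 appears only in D's list, so D = 9.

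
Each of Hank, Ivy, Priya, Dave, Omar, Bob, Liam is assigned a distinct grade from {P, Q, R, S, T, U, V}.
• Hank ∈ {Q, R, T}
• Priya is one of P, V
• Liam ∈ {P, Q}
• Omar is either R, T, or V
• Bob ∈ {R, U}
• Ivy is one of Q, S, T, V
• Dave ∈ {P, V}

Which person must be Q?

The 7 variables draw from only 7 values {P, Q, R, S, T, U, V}, so each is used; only Ivy can be S, hence Ivy = S.
Among the 6 still-open variables, U fits only Bob (and all 6 values in {P, Q, R, T, U, V} must be used), so Bob = U.
Priya and Dave between them cover only {P, V} — a naked pair. Remove those values from Omar, Liam.
So Q goes to Liam.

Liam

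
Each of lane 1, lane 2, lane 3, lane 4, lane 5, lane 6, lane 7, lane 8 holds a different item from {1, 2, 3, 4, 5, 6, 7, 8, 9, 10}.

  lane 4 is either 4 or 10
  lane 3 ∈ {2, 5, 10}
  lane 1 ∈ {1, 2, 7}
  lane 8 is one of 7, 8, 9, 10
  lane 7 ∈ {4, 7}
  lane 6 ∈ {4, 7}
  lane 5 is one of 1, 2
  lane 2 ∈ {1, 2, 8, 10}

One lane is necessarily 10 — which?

lane 4

The 8 variables together cover exactly {1, 2, 4, 5, 7, 8, 9, 10} — 8 values for 8 variables — and 5 appears only in lane 3's list, so lane 3 = 5.
The 7 still-open variables together cover exactly {1, 2, 4, 7, 8, 9, 10} — 7 values for 7 variables — and 9 appears only in lane 8's list, so lane 8 = 9.
Among the 6 still-open variables, 8 fits only lane 2 (and all 6 values in {1, 2, 4, 7, 8, 10} must be used), so lane 2 = 8.
The 5 still-open variables together cover exactly {1, 2, 4, 7, 10} — 5 values for 5 variables — and 10 appears only in lane 4's list, so lane 4 = 10.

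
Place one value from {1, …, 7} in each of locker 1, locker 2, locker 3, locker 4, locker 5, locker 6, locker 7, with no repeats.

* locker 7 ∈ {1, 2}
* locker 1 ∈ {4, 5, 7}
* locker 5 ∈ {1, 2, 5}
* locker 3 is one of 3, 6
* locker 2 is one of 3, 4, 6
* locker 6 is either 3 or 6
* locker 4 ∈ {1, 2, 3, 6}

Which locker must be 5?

The 7 variables draw from only 7 values {1, 2, 3, 4, 5, 6, 7}, so each is used; only locker 1 can be 7, hence locker 1 = 7.
The 6 still-open variables together cover exactly {1, 2, 3, 4, 5, 6} — 6 values for 6 variables — and 4 appears only in locker 2's list, so locker 2 = 4.
The 5 still-open variables together cover exactly {1, 2, 3, 5, 6} — 5 values for 5 variables — and 5 appears only in locker 5's list, so locker 5 = 5.

locker 5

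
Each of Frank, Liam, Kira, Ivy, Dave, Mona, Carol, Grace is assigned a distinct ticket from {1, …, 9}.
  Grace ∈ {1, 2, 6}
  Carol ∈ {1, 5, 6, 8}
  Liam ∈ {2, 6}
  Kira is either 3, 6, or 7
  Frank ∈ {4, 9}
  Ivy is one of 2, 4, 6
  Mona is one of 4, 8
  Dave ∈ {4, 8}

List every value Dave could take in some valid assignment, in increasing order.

4, 8

Dave and Mona share exactly the 2 values {4, 8}; by pigeonhole those values go to them, so strike 4, 8 from Frank, Ivy, Carol.
That leaves Frank = 9.
Liam and Ivy between them cover only {2, 6} — a naked pair. Remove those values from Kira, Carol, Grace.
That leaves Grace = 1. Remove 1 from Carol.
Carol has just one choice, so Carol = 5.
No further eliminations apply; Dave can still be any of 4, 8.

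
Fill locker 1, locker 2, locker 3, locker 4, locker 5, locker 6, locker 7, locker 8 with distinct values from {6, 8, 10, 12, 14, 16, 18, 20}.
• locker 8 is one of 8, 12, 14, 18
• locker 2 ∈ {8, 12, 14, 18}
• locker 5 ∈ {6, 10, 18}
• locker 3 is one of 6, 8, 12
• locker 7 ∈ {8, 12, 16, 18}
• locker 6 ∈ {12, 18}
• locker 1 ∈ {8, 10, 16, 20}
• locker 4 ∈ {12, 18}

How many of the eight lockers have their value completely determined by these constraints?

4

The 8 variables draw from only 8 values {6, 8, 10, 12, 14, 16, 18, 20}, so each is used; only locker 1 can be 20, hence locker 1 = 20.
Among the 7 still-open variables, 10 fits only locker 5 (and all 7 values in {6, 8, 10, 12, 14, 16, 18} must be used), so locker 5 = 10.
The 6 still-open variables together cover exactly {6, 8, 12, 14, 16, 18} — 6 values for 6 variables — and 6 appears only in locker 3's list, so locker 3 = 6.
The 5 still-open variables together cover exactly {8, 12, 14, 16, 18} — 5 values for 5 variables — and 16 appears only in locker 7's list, so locker 7 = 16.
The 2 variables locker 4 and locker 6 are confined to {12, 18}, which locks those values in; drop them from locker 2, locker 8.
Determined: locker 1=20, locker 3=6, locker 5=10, locker 7=16. The other lockers each still have more than one consistent value. That makes 4.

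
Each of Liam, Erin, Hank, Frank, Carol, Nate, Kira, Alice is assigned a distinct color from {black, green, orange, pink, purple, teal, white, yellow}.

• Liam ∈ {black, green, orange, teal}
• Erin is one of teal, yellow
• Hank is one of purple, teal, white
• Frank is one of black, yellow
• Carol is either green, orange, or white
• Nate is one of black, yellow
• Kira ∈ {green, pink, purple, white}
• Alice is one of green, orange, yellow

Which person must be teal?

Erin

The 8 variables draw from only 8 values {black, green, orange, pink, purple, teal, white, yellow}, so each is used; only Kira can be pink, hence Kira = pink.
The 7 still-open variables draw from only 7 values {black, green, orange, purple, teal, white, yellow}, so each is used; only Hank can be purple, hence Hank = purple.
Among the 6 still-open variables, white fits only Carol (and all 6 values in {black, green, orange, teal, white, yellow} must be used), so Carol = white.
Frank and Nate share exactly the 2 values {black, yellow}; by pigeonhole those values go to them, so strike black, yellow from Liam, Erin, Alice.
So teal goes to Erin.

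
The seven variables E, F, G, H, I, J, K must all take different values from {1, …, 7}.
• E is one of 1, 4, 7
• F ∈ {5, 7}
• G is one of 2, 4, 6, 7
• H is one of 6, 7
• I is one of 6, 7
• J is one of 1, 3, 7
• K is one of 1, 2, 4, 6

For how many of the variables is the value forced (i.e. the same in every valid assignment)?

2

The 7 variables draw from only 7 values {1, 2, 3, 4, 5, 6, 7}, so each is used; only J can be 3, hence J = 3.
Among the 6 still-open variables, 5 fits only F (and all 6 values in {1, 2, 4, 5, 6, 7} must be used), so F = 5.
H and I share exactly the 2 values {6, 7}; by pigeonhole those values go to them, so strike 6, 7 from E, G, K.
Determined: F=5, J=3. The other variables each still have more than one consistent value. That makes 2.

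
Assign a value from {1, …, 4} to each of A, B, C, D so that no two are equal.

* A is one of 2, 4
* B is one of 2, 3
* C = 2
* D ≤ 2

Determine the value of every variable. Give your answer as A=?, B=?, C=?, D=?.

A=4, B=3, C=2, D=1

C must be 2 (only option left). Remove 2 from A, B, D.
D has just one choice, so D = 1.
A must be 4 (only option left).
B must be 3 (only option left).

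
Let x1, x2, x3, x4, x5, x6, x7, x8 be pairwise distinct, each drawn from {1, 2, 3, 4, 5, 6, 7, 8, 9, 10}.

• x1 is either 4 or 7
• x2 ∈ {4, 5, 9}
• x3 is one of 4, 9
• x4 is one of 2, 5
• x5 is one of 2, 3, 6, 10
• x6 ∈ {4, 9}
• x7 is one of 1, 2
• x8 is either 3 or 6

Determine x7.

x3 and x6 between them cover only {4, 9} — a naked pair. Remove those values from x1, x2.
That leaves x1 = 7.
x2 has just one choice, so x2 = 5. So x4 can't be 5.
x4 must be 2 (only option left). Strike 2 from x5, x7.
So x7 = 1.

1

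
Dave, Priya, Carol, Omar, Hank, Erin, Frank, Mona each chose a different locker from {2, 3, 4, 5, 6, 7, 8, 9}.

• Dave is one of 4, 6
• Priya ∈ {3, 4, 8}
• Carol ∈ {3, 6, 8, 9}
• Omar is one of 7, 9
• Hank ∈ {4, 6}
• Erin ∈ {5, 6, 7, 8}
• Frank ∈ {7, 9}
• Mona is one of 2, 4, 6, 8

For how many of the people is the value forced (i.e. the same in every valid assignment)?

2

Among the 8 variables, 2 fits only Mona (and all 8 values in {2, 3, 4, 5, 6, 7, 8, 9} must be used), so Mona = 2.
The 7 still-open variables together cover exactly {3, 4, 5, 6, 7, 8, 9} — 7 values for 7 variables — and 5 appears only in Erin's list, so Erin = 5.
Dave and Hank between them cover only {4, 6} — a naked pair. Remove those values from Priya, Carol.
Omar and Frank share exactly the 2 values {7, 9}; by pigeonhole those values go to them, so strike 7, 9 from Carol.
Determined: Erin=5, Mona=2. The other people each still have more than one consistent value. That makes 2.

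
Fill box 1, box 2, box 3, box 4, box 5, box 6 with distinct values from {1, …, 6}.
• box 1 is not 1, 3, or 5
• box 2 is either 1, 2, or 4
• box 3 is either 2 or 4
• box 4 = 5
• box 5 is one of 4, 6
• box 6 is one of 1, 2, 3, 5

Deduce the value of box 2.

box 4 has just one choice, so box 4 = 5. Strike 5 from box 6.
Among the 5 still-open variables, 3 fits only box 6 (and all 5 values in {1, 2, 3, 4, 6} must be used), so box 6 = 3.
The 4 still-open variables together cover exactly {1, 2, 4, 6} — 4 values for 4 variables — and 1 appears only in box 2's list, so box 2 = 1.

1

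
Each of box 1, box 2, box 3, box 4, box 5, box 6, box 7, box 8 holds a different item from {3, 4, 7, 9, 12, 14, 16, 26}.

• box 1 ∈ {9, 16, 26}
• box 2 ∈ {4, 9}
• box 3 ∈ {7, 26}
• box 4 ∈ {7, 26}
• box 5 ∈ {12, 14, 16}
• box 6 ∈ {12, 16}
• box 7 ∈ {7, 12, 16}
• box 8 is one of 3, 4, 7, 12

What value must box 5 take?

Among the 8 variables, 3 fits only box 8 (and all 8 values in {3, 4, 7, 9, 12, 14, 16, 26} must be used), so box 8 = 3.
Among the 7 still-open variables, 4 fits only box 2 (and all 7 values in {4, 7, 9, 12, 14, 16, 26} must be used), so box 2 = 4.
Among the 6 still-open variables, 9 fits only box 1 (and all 6 values in {7, 9, 12, 14, 16, 26} must be used), so box 1 = 9.
The 5 still-open variables together cover exactly {7, 12, 14, 16, 26} — 5 values for 5 variables — and 14 appears only in box 5's list, so box 5 = 14.

14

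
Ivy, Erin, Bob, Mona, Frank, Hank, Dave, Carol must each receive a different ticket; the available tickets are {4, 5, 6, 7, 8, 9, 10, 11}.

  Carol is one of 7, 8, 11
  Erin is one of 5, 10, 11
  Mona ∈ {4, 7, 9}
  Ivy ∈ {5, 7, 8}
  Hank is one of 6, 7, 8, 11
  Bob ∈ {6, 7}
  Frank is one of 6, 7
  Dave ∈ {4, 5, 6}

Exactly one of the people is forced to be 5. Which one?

The 8 variables draw from only 8 values {4, 5, 6, 7, 8, 9, 10, 11}, so each is used; only Mona can be 9, hence Mona = 9.
The 7 still-open variables together cover exactly {4, 5, 6, 7, 8, 10, 11} — 7 values for 7 variables — and 4 appears only in Dave's list, so Dave = 4.
Among the 6 still-open variables, 10 fits only Erin (and all 6 values in {5, 6, 7, 8, 10, 11} must be used), so Erin = 10.
Among the 5 still-open variables, 5 fits only Ivy (and all 5 values in {5, 6, 7, 8, 11} must be used), so Ivy = 5.

Ivy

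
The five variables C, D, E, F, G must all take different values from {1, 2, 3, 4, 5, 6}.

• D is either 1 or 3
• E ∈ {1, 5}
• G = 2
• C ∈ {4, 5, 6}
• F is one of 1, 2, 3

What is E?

5

G's domain is down to {2}, so G = 2. Remove 2 from F.
The 2 variables D and F are confined to {1, 3}, which locks those values in; drop them from E.
So E = 5.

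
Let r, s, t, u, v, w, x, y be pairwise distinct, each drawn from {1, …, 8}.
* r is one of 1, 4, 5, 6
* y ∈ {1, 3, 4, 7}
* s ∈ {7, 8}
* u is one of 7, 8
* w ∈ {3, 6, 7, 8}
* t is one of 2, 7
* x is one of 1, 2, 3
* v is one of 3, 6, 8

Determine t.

2

Among the 8 variables, 5 fits only r (and all 8 values in {1, 2, 3, 4, 5, 6, 7, 8} must be used), so r = 5.
The 7 still-open variables draw from only 7 values {1, 2, 3, 4, 6, 7, 8}, so each is used; only y can be 4, hence y = 4.
The 6 still-open variables draw from only 6 values {1, 2, 3, 6, 7, 8}, so each is used; only x can be 1, hence x = 1.
Among the 5 still-open variables, 2 fits only t (and all 5 values in {2, 3, 6, 7, 8} must be used), so t = 2.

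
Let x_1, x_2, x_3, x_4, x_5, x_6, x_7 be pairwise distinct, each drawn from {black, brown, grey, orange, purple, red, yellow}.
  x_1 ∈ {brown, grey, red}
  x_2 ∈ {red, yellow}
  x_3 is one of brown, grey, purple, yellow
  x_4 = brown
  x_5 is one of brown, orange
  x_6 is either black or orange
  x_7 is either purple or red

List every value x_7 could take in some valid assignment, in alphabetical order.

x_4 must be brown (only option left). Strike brown from x_1, x_3, x_5.
x_5's domain is down to {orange}, so x_5 = orange. Strike orange from x_6.
That leaves x_6 = black.
No further eliminations apply; x_7 can still be any of purple, red.

purple, red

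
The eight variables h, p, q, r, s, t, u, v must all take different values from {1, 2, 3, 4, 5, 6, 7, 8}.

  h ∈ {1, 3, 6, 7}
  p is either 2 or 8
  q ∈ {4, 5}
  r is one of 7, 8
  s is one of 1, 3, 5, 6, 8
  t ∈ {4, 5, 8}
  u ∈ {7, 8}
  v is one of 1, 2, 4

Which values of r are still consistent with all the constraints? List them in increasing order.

r and u share exactly the 2 values {7, 8}; by pigeonhole those values go to them, so strike 7, 8 from h, p, s, t.
That leaves p = 2. Eliminate 2 elsewhere: v.
The 2 variables q and t are confined to {4, 5}, which locks those values in; drop them from s, v.
v must be 1 (only option left). Eliminate 1 elsewhere: h, s.
No further eliminations apply; r can still be any of 7, 8.

7, 8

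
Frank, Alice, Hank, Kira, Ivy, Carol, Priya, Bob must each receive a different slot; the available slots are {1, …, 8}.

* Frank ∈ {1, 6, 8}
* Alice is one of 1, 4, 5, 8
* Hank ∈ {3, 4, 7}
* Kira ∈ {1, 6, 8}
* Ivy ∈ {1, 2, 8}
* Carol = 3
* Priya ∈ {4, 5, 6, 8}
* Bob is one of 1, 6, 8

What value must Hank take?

7

Carol must be 3 (only option left). So Hank can't be 3.
The 7 still-open variables together cover exactly {1, 2, 4, 5, 6, 7, 8} — 7 values for 7 variables — and 2 appears only in Ivy's list, so Ivy = 2.
The 6 still-open variables draw from only 6 values {1, 4, 5, 6, 7, 8}, so each is used; only Hank can be 7, hence Hank = 7.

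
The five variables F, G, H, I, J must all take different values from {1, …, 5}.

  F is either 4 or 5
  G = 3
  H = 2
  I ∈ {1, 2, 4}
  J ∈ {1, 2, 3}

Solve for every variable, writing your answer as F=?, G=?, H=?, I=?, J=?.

G has just one choice, so G = 3. So J can't be 3.
That leaves H = 2. Strike 2 from I, J.
J must be 1 (only option left). Eliminate 1 elsewhere: I.
I has just one choice, so I = 4. Eliminate 4 elsewhere: F.
F's domain is down to {5}, so F = 5.

F=5, G=3, H=2, I=4, J=1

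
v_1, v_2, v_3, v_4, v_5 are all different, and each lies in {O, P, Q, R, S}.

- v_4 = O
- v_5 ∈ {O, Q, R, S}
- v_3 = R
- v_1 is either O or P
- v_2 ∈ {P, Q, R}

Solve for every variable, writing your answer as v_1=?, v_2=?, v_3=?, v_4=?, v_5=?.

v_1=P, v_2=Q, v_3=R, v_4=O, v_5=S

v_3's domain is down to {R}, so v_3 = R. Eliminate R elsewhere: v_2, v_5.
v_4 must be O (only option left). Eliminate O elsewhere: v_1, v_5.
v_1 must be P (only option left). Eliminate P elsewhere: v_2.
That leaves v_2 = Q. So v_5 can't be Q.
v_5's domain is down to {S}, so v_5 = S.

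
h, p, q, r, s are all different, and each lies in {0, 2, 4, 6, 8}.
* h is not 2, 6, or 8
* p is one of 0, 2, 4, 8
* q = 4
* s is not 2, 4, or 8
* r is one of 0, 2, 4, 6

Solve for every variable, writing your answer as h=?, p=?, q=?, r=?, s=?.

h=0, p=8, q=4, r=2, s=6

q must be 4 (only option left). So h, p, r can't be 4.
h has just one choice, so h = 0. So p, r, s can't be 0.
That leaves s = 6. So r can't be 6.
r's domain is down to {2}, so r = 2. Strike 2 from p.
That leaves p = 8.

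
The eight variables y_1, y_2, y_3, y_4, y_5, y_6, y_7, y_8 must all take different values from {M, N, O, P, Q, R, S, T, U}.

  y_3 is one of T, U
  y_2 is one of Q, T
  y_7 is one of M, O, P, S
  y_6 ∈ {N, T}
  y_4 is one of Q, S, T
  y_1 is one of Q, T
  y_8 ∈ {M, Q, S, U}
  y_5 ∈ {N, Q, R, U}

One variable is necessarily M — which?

y_8

y_1 and y_2 between them cover only {Q, T} — a naked pair. Remove those values from y_3, y_4, y_5, y_6, y_8.
y_3 has just one choice, so y_3 = U. Remove U from y_5, y_8.
y_4 has just one choice, so y_4 = S. So y_7, y_8 can't be S.
So M goes to y_8.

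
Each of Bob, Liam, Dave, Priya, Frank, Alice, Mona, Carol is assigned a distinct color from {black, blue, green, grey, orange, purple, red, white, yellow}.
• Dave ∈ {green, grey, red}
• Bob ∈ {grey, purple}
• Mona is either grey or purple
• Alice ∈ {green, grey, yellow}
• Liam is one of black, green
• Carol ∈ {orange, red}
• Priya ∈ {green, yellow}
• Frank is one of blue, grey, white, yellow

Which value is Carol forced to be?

orange

The 2 variables Bob and Mona are confined to {grey, purple}, which locks those values in; drop them from Dave, Frank, Alice.
Priya and Alice share exactly the 2 values {green, yellow}; by pigeonhole those values go to them, so strike green, yellow from Liam, Dave, Frank.
Liam has just one choice, so Liam = black.
Dave must be red (only option left). So Carol can't be red.
So Carol = orange.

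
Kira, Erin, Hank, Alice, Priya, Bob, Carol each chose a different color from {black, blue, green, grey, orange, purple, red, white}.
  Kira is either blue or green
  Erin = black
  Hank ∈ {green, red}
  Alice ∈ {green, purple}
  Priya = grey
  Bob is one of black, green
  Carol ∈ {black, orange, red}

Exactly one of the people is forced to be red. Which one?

Erin has just one choice, so Erin = black. Remove black from Bob, Carol.
That leaves Priya = grey.
Bob's domain is down to {green}, so Bob = green. Eliminate green elsewhere: Kira, Hank, Alice.
So red goes to Hank.

Hank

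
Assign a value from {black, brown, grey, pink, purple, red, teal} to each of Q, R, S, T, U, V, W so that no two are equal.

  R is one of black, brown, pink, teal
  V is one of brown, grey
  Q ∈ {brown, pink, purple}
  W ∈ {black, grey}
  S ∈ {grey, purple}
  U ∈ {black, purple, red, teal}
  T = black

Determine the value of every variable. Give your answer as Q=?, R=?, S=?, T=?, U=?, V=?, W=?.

T must be black (only option left). Eliminate black elsewhere: R, U, W.
W must be grey (only option left). So S, V can't be grey.
That leaves S = purple. Strike purple from Q, U.
That leaves V = brown. Strike brown from Q, R.
Q must be pink (only option left). Strike pink from R.
R's domain is down to {teal}, so R = teal. Eliminate teal elsewhere: U.
U's domain is down to {red}, so U = red.

Q=pink, R=teal, S=purple, T=black, U=red, V=brown, W=grey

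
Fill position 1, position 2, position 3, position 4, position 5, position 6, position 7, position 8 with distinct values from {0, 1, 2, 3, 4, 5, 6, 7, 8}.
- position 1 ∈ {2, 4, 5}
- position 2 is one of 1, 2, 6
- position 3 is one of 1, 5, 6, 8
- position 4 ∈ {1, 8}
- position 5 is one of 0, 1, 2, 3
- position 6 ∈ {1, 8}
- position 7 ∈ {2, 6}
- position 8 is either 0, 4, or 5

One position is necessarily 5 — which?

position 3

The 8 variables together cover exactly {0, 1, 2, 3, 4, 5, 6, 8} — 8 values for 8 variables — and 3 appears only in position 5's list, so position 5 = 3.
Among the 7 still-open variables, 0 fits only position 8 (and all 7 values in {0, 1, 2, 4, 5, 6, 8} must be used), so position 8 = 0.
The 6 still-open variables draw from only 6 values {1, 2, 4, 5, 6, 8}, so each is used; only position 1 can be 4, hence position 1 = 4.
The 5 still-open variables draw from only 5 values {1, 2, 5, 6, 8}, so each is used; only position 3 can be 5, hence position 3 = 5.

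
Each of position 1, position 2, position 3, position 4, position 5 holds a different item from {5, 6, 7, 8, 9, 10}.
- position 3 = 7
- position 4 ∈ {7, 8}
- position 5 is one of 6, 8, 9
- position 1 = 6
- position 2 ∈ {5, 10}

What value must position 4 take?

position 1 must be 6 (only option left). Eliminate 6 elsewhere: position 5.
position 3 has just one choice, so position 3 = 7. Remove 7 from position 4.
So position 4 = 8.

8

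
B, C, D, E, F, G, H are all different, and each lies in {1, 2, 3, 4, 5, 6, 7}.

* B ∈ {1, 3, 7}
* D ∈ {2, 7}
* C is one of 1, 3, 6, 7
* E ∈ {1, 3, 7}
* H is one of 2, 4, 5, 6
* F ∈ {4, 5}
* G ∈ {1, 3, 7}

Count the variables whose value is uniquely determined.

2

B, E, G between them cover only {1, 3, 7} — a naked triple. Remove those values from C, D.
C has just one choice, so C = 6. So H can't be 6.
D must be 2 (only option left). Strike 2 from H.
Determined: C=6, D=2. The other variables each still have more than one consistent value. That makes 2.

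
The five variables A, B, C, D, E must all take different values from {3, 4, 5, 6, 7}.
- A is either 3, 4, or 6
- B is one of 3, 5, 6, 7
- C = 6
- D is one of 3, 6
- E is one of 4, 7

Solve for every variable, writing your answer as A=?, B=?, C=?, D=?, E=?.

A=4, B=5, C=6, D=3, E=7

C must be 6 (only option left). Strike 6 from A, B, D.
D's domain is down to {3}, so D = 3. Remove 3 from A, B.
That leaves A = 4. Eliminate 4 elsewhere: E.
E has just one choice, so E = 7. Remove 7 from B.
B has just one choice, so B = 5.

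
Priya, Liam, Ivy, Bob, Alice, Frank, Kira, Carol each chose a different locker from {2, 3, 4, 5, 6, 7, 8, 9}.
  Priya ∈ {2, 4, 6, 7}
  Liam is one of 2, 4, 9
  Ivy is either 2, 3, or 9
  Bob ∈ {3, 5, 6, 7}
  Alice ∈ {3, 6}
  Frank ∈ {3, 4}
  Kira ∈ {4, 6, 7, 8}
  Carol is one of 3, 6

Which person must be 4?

Frank

Among the 8 variables, 5 fits only Bob (and all 8 values in {2, 3, 4, 5, 6, 7, 8, 9} must be used), so Bob = 5.
Among the 7 still-open variables, 8 fits only Kira (and all 7 values in {2, 3, 4, 6, 7, 8, 9} must be used), so Kira = 8.
Among the 6 still-open variables, 7 fits only Priya (and all 6 values in {2, 3, 4, 6, 7, 9} must be used), so Priya = 7.
Alice and Carol between them cover only {3, 6} — a naked pair. Remove those values from Ivy, Frank.
So 4 goes to Frank.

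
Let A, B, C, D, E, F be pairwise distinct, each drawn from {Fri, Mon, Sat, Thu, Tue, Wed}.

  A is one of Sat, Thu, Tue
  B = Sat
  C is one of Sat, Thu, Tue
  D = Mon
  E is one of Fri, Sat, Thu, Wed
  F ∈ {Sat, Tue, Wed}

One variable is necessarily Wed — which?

F

B's domain is down to {Sat}, so B = Sat. Eliminate Sat elsewhere: A, C, E, F.
D has just one choice, so D = Mon.
The 4 still-open variables together cover exactly {Fri, Thu, Tue, Wed} — 4 values for 4 variables — and Fri appears only in E's list, so E = Fri.
The 3 still-open variables together cover exactly {Thu, Tue, Wed} — 3 values for 3 variables — and Wed appears only in F's list, so F = Wed.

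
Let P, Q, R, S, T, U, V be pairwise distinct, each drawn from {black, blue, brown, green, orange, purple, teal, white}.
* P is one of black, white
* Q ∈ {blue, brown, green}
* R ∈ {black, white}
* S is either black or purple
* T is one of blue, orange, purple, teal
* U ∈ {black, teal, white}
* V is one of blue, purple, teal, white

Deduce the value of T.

P and R share exactly the 2 values {black, white}; by pigeonhole those values go to them, so strike black, white from S, U, V.
S must be purple (only option left). Strike purple from T, V.
U has just one choice, so U = teal. Eliminate teal elsewhere: T, V.
V's domain is down to {blue}, so V = blue. Eliminate blue elsewhere: Q, T.
So T = orange.

orange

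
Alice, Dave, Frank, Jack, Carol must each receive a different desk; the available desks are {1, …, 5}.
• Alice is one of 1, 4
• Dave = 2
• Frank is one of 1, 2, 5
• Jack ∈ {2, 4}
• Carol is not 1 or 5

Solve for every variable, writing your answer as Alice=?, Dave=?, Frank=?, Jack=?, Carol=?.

Alice=1, Dave=2, Frank=5, Jack=4, Carol=3

Dave has just one choice, so Dave = 2. Remove 2 from Frank, Jack, Carol.
Jack must be 4 (only option left). Strike 4 from Alice, Carol.
Carol's domain is down to {3}, so Carol = 3.
Alice must be 1 (only option left). Remove 1 from Frank.
Frank must be 5 (only option left).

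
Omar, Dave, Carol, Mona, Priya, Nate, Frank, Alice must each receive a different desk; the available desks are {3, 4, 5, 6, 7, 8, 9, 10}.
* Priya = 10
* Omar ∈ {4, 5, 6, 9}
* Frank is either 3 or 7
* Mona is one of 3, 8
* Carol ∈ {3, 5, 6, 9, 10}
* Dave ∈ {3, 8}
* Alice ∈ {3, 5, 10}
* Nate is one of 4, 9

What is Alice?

5

Priya's domain is down to {10}, so Priya = 10. So Carol, Alice can't be 10.
The 7 still-open variables together cover exactly {3, 4, 5, 6, 7, 8, 9} — 7 values for 7 variables — and 7 appears only in Frank's list, so Frank = 7.
The 2 variables Dave and Mona are confined to {3, 8}, which locks those values in; drop them from Carol, Alice.
So Alice = 5.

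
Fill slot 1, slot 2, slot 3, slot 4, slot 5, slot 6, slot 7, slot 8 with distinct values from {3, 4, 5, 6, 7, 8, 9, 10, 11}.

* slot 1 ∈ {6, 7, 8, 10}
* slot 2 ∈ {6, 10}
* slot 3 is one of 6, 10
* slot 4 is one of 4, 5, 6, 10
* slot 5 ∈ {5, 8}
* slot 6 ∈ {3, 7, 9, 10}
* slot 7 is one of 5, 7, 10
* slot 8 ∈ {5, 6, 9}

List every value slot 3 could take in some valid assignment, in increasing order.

6, 10

The 8 variables draw from only 8 values {3, 4, 5, 6, 7, 8, 9, 10}, so each is used; only slot 6 can be 3, hence slot 6 = 3.
The 7 still-open variables draw from only 7 values {4, 5, 6, 7, 8, 9, 10}, so each is used; only slot 4 can be 4, hence slot 4 = 4.
Among the 6 still-open variables, 9 fits only slot 8 (and all 6 values in {5, 6, 7, 8, 9, 10} must be used), so slot 8 = 9.
The 2 variables slot 2 and slot 3 are confined to {6, 10}, which locks those values in; drop them from slot 1, slot 7.
No further eliminations apply; slot 3 can still be any of 6, 10.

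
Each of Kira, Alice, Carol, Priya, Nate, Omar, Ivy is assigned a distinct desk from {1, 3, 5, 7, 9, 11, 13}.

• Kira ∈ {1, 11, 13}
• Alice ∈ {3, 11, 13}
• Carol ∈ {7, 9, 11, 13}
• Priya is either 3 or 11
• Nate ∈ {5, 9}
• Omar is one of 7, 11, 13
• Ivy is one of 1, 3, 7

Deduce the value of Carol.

9

The 7 variables together cover exactly {1, 3, 5, 7, 9, 11, 13} — 7 values for 7 variables — and 5 appears only in Nate's list, so Nate = 5.
Among the 6 still-open variables, 9 fits only Carol (and all 6 values in {1, 3, 7, 9, 11, 13} must be used), so Carol = 9.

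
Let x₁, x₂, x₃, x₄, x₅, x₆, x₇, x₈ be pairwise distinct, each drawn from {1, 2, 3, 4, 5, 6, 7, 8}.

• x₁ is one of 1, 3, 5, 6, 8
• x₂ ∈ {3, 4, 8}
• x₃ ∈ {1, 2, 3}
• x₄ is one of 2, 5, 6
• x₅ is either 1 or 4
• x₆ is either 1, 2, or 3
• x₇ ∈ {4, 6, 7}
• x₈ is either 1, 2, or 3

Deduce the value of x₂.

The 8 variables draw from only 8 values {1, 2, 3, 4, 5, 6, 7, 8}, so each is used; only x₇ can be 7, hence x₇ = 7.
The 3 variables x₃, x₆, x₈ are confined to {1, 2, 3}, which locks those values in; drop them from x₁, x₂, x₄, x₅.
That leaves x₅ = 4. Strike 4 from x₂.
So x₂ = 8.

8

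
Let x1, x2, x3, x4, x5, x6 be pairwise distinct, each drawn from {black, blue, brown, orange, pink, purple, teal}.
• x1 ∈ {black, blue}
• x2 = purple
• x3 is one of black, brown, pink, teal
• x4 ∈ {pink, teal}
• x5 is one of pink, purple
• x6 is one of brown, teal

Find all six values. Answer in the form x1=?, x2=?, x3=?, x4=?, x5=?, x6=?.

x1=blue, x2=purple, x3=black, x4=teal, x5=pink, x6=brown

x2 must be purple (only option left). Remove purple from x5.
x5 must be pink (only option left). So x3, x4 can't be pink.
x4 must be teal (only option left). Eliminate teal elsewhere: x3, x6.
x6's domain is down to {brown}, so x6 = brown. Eliminate brown elsewhere: x3.
That leaves x3 = black. Strike black from x1.
That leaves x1 = blue.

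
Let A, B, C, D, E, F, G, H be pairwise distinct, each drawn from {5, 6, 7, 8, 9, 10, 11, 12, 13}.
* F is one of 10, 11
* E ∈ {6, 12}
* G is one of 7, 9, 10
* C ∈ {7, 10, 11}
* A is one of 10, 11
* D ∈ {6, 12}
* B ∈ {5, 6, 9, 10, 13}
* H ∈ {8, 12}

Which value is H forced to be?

8

A and F share exactly the 2 values {10, 11}; by pigeonhole those values go to them, so strike 10, 11 from B, C, G.
C has just one choice, so C = 7. Remove 7 from G.
G has just one choice, so G = 9. Remove 9 from B.
The 2 variables D and E are confined to {6, 12}, which locks those values in; drop them from B, H.
So H = 8.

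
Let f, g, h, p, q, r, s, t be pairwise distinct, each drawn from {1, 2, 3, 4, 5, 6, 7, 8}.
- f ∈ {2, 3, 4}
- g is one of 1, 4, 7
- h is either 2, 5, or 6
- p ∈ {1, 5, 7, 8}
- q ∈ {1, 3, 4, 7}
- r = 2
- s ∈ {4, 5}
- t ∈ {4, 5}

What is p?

r must be 2 (only option left). Strike 2 from f, h.
The 7 still-open variables together cover exactly {1, 3, 4, 5, 6, 7, 8} — 7 values for 7 variables — and 6 appears only in h's list, so h = 6.
Among the 6 still-open variables, 8 fits only p (and all 6 values in {1, 3, 4, 5, 7, 8} must be used), so p = 8.

8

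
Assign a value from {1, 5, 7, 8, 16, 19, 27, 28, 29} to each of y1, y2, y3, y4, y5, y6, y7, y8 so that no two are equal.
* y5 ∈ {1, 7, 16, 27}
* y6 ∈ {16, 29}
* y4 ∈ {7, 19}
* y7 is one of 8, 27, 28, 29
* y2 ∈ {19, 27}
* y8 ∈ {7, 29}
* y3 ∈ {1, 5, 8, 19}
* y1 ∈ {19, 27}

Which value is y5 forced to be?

1

y1 and y2 between them cover only {19, 27} — a naked pair. Remove those values from y3, y4, y5, y7.
That leaves y4 = 7. Remove 7 from y5, y8.
y8 must be 29 (only option left). Eliminate 29 elsewhere: y6, y7.
y6 must be 16 (only option left). Remove 16 from y5.
So y5 = 1.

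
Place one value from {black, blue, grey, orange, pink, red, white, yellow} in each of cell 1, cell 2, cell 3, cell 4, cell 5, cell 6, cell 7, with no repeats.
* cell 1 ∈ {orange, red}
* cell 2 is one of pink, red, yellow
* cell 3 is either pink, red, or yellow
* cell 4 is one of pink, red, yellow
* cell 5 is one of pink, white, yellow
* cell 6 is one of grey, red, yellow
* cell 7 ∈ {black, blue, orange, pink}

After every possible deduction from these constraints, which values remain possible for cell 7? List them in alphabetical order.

black, blue

The 3 variables cell 2, cell 3, cell 4 are confined to {pink, red, yellow}, which locks those values in; drop them from cell 1, cell 5, cell 6, cell 7.
cell 1's domain is down to {orange}, so cell 1 = orange. Strike orange from cell 7.
cell 5 has just one choice, so cell 5 = white.
That leaves cell 6 = grey.
No further eliminations apply; cell 7 can still be any of black, blue.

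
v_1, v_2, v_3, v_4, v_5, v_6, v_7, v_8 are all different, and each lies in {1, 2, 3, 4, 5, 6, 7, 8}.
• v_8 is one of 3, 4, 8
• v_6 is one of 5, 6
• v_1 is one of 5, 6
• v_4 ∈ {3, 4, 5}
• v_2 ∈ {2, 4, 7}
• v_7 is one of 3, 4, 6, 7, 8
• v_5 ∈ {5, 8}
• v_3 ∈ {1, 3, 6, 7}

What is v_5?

The 8 variables draw from only 8 values {1, 2, 3, 4, 5, 6, 7, 8}, so each is used; only v_3 can be 1, hence v_3 = 1.
The 7 still-open variables draw from only 7 values {2, 3, 4, 5, 6, 7, 8}, so each is used; only v_2 can be 2, hence v_2 = 2.
Among the 6 still-open variables, 7 fits only v_7 (and all 6 values in {3, 4, 5, 6, 7, 8} must be used), so v_7 = 7.
v_1 and v_6 share exactly the 2 values {5, 6}; by pigeonhole those values go to them, so strike 5, 6 from v_4, v_5.
So v_5 = 8.

8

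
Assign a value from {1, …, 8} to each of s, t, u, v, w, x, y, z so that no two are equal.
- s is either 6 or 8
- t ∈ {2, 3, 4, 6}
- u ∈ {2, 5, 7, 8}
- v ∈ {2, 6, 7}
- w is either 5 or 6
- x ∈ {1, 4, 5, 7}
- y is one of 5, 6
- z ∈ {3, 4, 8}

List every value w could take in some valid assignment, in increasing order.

The 8 variables draw from only 8 values {1, 2, 3, 4, 5, 6, 7, 8}, so each is used; only x can be 1, hence x = 1.
The 2 variables w and y are confined to {5, 6}, which locks those values in; drop them from s, t, u, v.
s's domain is down to {8}, so s = 8. Strike 8 from u, z.
u and v between them cover only {2, 7} — a naked pair. Remove those values from t.
No further eliminations apply; w can still be any of 5, 6.

5, 6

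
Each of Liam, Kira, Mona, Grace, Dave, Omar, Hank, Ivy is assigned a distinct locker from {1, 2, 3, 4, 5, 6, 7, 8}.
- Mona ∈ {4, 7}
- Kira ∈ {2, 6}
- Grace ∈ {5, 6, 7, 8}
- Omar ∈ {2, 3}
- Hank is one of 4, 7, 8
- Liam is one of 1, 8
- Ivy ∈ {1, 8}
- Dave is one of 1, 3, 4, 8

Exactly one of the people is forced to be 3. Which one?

Dave

Among the 8 variables, 5 fits only Grace (and all 8 values in {1, 2, 3, 4, 5, 6, 7, 8} must be used), so Grace = 5.
The 7 still-open variables draw from only 7 values {1, 2, 3, 4, 6, 7, 8}, so each is used; only Kira can be 6, hence Kira = 6.
Among the 6 still-open variables, 2 fits only Omar (and all 6 values in {1, 2, 3, 4, 7, 8} must be used), so Omar = 2.
The 5 still-open variables together cover exactly {1, 3, 4, 7, 8} — 5 values for 5 variables — and 3 appears only in Dave's list, so Dave = 3.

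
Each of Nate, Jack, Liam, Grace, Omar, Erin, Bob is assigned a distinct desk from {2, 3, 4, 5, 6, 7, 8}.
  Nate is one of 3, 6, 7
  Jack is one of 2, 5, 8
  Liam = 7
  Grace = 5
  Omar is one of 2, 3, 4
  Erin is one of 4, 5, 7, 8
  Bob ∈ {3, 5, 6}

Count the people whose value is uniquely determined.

Liam has just one choice, so Liam = 7. So Nate, Erin can't be 7.
Grace has just one choice, so Grace = 5. So Jack, Erin, Bob can't be 5.
Nate and Bob between them cover only {3, 6} — a naked pair. Remove those values from Omar.
Determined: Liam=7, Grace=5. The other people each still have more than one consistent value. That makes 2.

2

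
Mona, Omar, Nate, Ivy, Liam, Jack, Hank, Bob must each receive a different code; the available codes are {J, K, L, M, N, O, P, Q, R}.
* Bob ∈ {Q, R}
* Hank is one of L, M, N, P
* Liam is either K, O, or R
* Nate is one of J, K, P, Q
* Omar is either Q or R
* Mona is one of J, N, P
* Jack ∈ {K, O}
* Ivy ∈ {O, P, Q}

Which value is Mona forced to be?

Omar and Bob between them cover only {Q, R} — a naked pair. Remove those values from Nate, Ivy, Liam.
Liam and Jack between them cover only {K, O} — a naked pair. Remove those values from Nate, Ivy.
Ivy has just one choice, so Ivy = P. So Mona, Nate, Hank can't be P.
Nate has just one choice, so Nate = J. So Mona can't be J.
So Mona = N.

N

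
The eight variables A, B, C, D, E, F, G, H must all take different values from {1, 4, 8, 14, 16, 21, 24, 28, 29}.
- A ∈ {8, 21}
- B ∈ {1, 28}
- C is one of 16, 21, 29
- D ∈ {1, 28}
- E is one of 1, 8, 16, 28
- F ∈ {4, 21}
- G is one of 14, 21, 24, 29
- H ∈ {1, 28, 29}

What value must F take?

4

B and D share exactly the 2 values {1, 28}; by pigeonhole those values go to them, so strike 1, 28 from E, H.
H has just one choice, so H = 29. Strike 29 from C, G.
A, C, E between them cover only {8, 16, 21} — a naked triple. Remove those values from F, G.
So F = 4.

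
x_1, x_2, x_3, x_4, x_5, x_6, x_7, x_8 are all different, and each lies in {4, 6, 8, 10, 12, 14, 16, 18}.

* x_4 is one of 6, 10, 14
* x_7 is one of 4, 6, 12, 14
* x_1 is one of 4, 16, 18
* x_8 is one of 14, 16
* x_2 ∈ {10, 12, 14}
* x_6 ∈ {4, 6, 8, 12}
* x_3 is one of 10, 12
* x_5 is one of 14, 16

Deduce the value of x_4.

The 8 variables draw from only 8 values {4, 6, 8, 10, 12, 14, 16, 18}, so each is used; only x_6 can be 8, hence x_6 = 8.
The 7 still-open variables together cover exactly {4, 6, 10, 12, 14, 16, 18} — 7 values for 7 variables — and 18 appears only in x_1's list, so x_1 = 18.
The 6 still-open variables together cover exactly {4, 6, 10, 12, 14, 16} — 6 values for 6 variables — and 4 appears only in x_7's list, so x_7 = 4.
The 5 still-open variables draw from only 5 values {6, 10, 12, 14, 16}, so each is used; only x_4 can be 6, hence x_4 = 6.

6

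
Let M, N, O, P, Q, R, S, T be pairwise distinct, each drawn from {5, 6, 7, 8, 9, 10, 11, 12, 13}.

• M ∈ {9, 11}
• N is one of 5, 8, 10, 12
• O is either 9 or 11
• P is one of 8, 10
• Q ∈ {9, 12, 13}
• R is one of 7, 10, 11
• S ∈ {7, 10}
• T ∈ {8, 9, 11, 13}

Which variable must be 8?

The 8 variables draw from only 8 values {5, 7, 8, 9, 10, 11, 12, 13}, so each is used; only N can be 5, hence N = 5.
The 7 still-open variables draw from only 7 values {7, 8, 9, 10, 11, 12, 13}, so each is used; only Q can be 12, hence Q = 12.
Among the 6 still-open variables, 13 fits only T (and all 6 values in {7, 8, 9, 10, 11, 13} must be used), so T = 13.
The 5 still-open variables draw from only 5 values {7, 8, 9, 10, 11}, so each is used; only P can be 8, hence P = 8.

P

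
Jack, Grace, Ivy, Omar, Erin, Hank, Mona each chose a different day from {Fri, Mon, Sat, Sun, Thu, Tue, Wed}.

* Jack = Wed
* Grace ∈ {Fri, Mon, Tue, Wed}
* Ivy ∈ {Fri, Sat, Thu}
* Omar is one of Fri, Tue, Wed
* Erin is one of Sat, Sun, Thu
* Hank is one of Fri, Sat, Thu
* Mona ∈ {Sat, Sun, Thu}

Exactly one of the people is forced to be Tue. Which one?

Jack must be Wed (only option left). Eliminate Wed elsewhere: Grace, Omar.
Among the 6 still-open variables, Mon fits only Grace (and all 6 values in {Fri, Mon, Sat, Sun, Thu, Tue} must be used), so Grace = Mon.
The 5 still-open variables draw from only 5 values {Fri, Sat, Sun, Thu, Tue}, so each is used; only Omar can be Tue, hence Omar = Tue.

Omar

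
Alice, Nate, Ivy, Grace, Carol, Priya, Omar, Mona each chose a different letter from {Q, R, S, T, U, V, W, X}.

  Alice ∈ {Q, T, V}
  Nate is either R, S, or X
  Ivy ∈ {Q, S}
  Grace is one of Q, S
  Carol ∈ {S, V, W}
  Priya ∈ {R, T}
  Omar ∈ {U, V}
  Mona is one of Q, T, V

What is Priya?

R

Among the 8 variables, U fits only Omar (and all 8 values in {Q, R, S, T, U, V, W, X} must be used), so Omar = U.
The 7 still-open variables draw from only 7 values {Q, R, S, T, V, W, X}, so each is used; only Carol can be W, hence Carol = W.
The 6 still-open variables draw from only 6 values {Q, R, S, T, V, X}, so each is used; only Nate can be X, hence Nate = X.
Among the 5 still-open variables, R fits only Priya (and all 5 values in {Q, R, S, T, V} must be used), so Priya = R.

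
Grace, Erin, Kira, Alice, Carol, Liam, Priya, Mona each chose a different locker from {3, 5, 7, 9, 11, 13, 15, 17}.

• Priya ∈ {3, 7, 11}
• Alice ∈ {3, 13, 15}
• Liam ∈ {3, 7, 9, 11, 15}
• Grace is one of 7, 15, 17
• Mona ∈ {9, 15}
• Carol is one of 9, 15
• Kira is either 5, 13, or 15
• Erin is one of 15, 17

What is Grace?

7

The 8 variables together cover exactly {3, 5, 7, 9, 11, 13, 15, 17} — 8 values for 8 variables — and 5 appears only in Kira's list, so Kira = 5.
The 7 still-open variables draw from only 7 values {3, 7, 9, 11, 13, 15, 17}, so each is used; only Alice can be 13, hence Alice = 13.
Carol and Mona between them cover only {9, 15} — a naked pair. Remove those values from Grace, Erin, Liam.
Erin must be 17 (only option left). Strike 17 from Grace.
So Grace = 7.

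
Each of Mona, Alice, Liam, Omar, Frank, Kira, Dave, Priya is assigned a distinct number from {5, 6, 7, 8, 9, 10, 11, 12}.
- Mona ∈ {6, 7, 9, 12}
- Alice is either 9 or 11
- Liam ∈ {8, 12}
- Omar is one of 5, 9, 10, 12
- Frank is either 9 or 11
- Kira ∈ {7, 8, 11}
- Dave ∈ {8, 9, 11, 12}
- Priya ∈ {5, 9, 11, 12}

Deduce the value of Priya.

5

The 8 variables together cover exactly {5, 6, 7, 8, 9, 10, 11, 12} — 8 values for 8 variables — and 6 appears only in Mona's list, so Mona = 6.
The 7 still-open variables together cover exactly {5, 7, 8, 9, 10, 11, 12} — 7 values for 7 variables — and 7 appears only in Kira's list, so Kira = 7.
Among the 6 still-open variables, 10 fits only Omar (and all 6 values in {5, 8, 9, 10, 11, 12} must be used), so Omar = 10.
The 5 still-open variables together cover exactly {5, 8, 9, 11, 12} — 5 values for 5 variables — and 5 appears only in Priya's list, so Priya = 5.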